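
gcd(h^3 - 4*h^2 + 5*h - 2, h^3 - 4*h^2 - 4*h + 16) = h - 2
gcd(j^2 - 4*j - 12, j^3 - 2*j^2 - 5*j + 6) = j + 2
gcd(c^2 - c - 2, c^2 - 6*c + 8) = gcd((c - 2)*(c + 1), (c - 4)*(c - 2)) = c - 2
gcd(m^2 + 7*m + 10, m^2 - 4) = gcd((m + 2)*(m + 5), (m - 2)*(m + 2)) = m + 2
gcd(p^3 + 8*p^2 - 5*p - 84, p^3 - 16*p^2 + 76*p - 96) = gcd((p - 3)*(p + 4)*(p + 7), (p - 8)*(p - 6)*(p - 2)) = 1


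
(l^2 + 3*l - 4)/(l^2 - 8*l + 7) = (l + 4)/(l - 7)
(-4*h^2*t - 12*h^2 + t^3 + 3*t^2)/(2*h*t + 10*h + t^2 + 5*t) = (-2*h*t - 6*h + t^2 + 3*t)/(t + 5)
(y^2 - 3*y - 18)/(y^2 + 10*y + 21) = (y - 6)/(y + 7)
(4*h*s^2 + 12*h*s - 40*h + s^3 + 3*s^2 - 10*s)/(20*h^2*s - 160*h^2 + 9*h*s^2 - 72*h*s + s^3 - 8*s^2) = (s^2 + 3*s - 10)/(5*h*s - 40*h + s^2 - 8*s)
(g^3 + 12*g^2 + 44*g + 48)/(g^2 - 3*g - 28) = (g^2 + 8*g + 12)/(g - 7)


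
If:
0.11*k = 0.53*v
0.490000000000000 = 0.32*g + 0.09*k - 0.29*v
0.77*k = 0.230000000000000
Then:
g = 1.50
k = 0.30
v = 0.06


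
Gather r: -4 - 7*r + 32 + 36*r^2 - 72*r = 36*r^2 - 79*r + 28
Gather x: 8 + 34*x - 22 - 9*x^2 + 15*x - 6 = -9*x^2 + 49*x - 20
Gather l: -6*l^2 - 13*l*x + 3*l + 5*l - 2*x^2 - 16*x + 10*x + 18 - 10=-6*l^2 + l*(8 - 13*x) - 2*x^2 - 6*x + 8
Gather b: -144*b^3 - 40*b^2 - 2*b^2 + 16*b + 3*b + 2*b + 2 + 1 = -144*b^3 - 42*b^2 + 21*b + 3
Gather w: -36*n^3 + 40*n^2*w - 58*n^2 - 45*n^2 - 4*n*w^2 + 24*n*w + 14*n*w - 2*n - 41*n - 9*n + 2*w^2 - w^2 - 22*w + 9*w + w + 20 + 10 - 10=-36*n^3 - 103*n^2 - 52*n + w^2*(1 - 4*n) + w*(40*n^2 + 38*n - 12) + 20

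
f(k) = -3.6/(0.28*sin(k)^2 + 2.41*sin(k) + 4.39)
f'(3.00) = -0.40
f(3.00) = -0.76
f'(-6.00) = 0.34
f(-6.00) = -0.71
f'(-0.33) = 0.57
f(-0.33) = -0.99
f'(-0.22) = 0.53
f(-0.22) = -0.93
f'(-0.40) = 0.60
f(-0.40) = -1.03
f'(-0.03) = 0.46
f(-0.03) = -0.83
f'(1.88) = -0.07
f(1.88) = -0.52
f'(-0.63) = 0.64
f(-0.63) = -1.17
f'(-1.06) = 0.54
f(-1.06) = -1.44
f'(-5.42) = 0.16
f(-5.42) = -0.56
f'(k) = -3.6*(-0.56*sin(k)*cos(k) - 2.41*cos(k))/(0.28*sin(k)^2 + 2.41*sin(k) + 4.39)^2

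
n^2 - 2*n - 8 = (n - 4)*(n + 2)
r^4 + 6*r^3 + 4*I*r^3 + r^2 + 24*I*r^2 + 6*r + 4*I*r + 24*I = (r + 6)*(r - I)*(r + I)*(r + 4*I)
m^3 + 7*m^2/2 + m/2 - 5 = (m - 1)*(m + 2)*(m + 5/2)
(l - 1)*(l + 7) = l^2 + 6*l - 7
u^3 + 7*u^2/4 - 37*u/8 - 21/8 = (u - 7/4)*(u + 1/2)*(u + 3)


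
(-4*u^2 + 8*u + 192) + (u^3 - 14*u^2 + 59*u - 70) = u^3 - 18*u^2 + 67*u + 122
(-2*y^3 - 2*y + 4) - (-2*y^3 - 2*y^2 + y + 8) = 2*y^2 - 3*y - 4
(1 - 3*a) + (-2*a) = 1 - 5*a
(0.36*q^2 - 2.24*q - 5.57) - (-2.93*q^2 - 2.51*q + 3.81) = 3.29*q^2 + 0.27*q - 9.38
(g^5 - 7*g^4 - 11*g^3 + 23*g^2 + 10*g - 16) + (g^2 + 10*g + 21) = g^5 - 7*g^4 - 11*g^3 + 24*g^2 + 20*g + 5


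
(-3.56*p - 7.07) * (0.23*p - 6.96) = -0.8188*p^2 + 23.1515*p + 49.2072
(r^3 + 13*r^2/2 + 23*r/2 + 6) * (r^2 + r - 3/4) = r^5 + 15*r^4/2 + 69*r^3/4 + 101*r^2/8 - 21*r/8 - 9/2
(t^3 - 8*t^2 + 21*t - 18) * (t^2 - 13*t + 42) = t^5 - 21*t^4 + 167*t^3 - 627*t^2 + 1116*t - 756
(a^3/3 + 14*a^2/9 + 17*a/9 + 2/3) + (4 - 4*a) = a^3/3 + 14*a^2/9 - 19*a/9 + 14/3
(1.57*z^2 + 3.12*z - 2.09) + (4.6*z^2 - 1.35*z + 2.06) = 6.17*z^2 + 1.77*z - 0.0299999999999998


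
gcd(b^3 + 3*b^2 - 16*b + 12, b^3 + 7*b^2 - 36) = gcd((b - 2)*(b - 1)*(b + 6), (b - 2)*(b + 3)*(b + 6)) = b^2 + 4*b - 12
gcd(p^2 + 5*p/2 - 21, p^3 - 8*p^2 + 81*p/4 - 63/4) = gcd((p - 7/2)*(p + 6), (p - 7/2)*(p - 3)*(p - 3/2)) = p - 7/2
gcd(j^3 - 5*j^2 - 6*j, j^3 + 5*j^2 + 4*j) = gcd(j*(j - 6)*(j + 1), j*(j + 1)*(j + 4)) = j^2 + j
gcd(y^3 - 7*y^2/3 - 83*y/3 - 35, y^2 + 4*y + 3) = y + 3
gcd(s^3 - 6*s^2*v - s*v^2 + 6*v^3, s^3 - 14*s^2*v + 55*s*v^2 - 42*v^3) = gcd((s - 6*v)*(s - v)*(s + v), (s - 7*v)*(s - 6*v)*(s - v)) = s^2 - 7*s*v + 6*v^2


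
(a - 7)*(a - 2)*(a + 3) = a^3 - 6*a^2 - 13*a + 42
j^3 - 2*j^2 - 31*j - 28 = (j - 7)*(j + 1)*(j + 4)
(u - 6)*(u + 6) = u^2 - 36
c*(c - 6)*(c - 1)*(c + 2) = c^4 - 5*c^3 - 8*c^2 + 12*c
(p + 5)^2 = p^2 + 10*p + 25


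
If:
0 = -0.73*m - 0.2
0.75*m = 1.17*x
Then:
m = -0.27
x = -0.18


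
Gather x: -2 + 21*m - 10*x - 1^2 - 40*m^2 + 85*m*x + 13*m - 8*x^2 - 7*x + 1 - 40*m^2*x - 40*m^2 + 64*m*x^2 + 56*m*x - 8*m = -80*m^2 + 26*m + x^2*(64*m - 8) + x*(-40*m^2 + 141*m - 17) - 2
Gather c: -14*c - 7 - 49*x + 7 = -14*c - 49*x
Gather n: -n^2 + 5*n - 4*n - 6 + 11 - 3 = -n^2 + n + 2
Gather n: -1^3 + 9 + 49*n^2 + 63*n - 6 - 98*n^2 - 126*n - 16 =-49*n^2 - 63*n - 14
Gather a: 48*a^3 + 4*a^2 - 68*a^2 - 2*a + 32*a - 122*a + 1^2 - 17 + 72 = 48*a^3 - 64*a^2 - 92*a + 56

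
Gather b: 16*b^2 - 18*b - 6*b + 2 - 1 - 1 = 16*b^2 - 24*b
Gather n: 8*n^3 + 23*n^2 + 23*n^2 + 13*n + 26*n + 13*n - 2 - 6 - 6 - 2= 8*n^3 + 46*n^2 + 52*n - 16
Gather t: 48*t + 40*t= 88*t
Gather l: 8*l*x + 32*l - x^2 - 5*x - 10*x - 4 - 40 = l*(8*x + 32) - x^2 - 15*x - 44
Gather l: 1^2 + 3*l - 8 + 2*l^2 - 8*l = 2*l^2 - 5*l - 7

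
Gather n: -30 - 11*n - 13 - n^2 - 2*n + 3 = -n^2 - 13*n - 40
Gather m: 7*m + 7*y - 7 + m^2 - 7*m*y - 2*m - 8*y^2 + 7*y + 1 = m^2 + m*(5 - 7*y) - 8*y^2 + 14*y - 6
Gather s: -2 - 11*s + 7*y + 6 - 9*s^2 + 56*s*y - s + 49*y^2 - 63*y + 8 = -9*s^2 + s*(56*y - 12) + 49*y^2 - 56*y + 12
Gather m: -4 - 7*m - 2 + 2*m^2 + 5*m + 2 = 2*m^2 - 2*m - 4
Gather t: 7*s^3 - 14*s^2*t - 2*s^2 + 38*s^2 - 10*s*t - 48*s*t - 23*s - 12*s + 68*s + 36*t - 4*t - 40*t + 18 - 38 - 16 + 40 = 7*s^3 + 36*s^2 + 33*s + t*(-14*s^2 - 58*s - 8) + 4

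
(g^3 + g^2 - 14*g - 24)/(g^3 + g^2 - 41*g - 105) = (g^2 - 2*g - 8)/(g^2 - 2*g - 35)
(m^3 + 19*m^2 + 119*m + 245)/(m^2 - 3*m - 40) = (m^2 + 14*m + 49)/(m - 8)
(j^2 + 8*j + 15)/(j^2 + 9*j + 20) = (j + 3)/(j + 4)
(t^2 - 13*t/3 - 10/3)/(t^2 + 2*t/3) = (t - 5)/t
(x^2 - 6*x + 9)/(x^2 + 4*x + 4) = (x^2 - 6*x + 9)/(x^2 + 4*x + 4)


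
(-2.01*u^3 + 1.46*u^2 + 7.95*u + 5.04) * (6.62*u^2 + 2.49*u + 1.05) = -13.3062*u^5 + 4.6603*u^4 + 54.1539*u^3 + 54.6933*u^2 + 20.8971*u + 5.292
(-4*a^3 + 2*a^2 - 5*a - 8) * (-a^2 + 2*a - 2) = 4*a^5 - 10*a^4 + 17*a^3 - 6*a^2 - 6*a + 16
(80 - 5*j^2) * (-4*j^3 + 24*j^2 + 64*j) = 20*j^5 - 120*j^4 - 640*j^3 + 1920*j^2 + 5120*j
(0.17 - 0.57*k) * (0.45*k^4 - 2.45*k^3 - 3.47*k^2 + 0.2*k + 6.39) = -0.2565*k^5 + 1.473*k^4 + 1.5614*k^3 - 0.7039*k^2 - 3.6083*k + 1.0863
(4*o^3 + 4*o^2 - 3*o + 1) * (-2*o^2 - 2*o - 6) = -8*o^5 - 16*o^4 - 26*o^3 - 20*o^2 + 16*o - 6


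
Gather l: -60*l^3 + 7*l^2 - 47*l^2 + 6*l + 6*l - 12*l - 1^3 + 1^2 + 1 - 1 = -60*l^3 - 40*l^2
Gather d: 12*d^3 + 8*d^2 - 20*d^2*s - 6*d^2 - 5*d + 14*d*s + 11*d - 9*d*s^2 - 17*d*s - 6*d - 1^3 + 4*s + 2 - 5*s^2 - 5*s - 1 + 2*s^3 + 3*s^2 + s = 12*d^3 + d^2*(2 - 20*s) + d*(-9*s^2 - 3*s) + 2*s^3 - 2*s^2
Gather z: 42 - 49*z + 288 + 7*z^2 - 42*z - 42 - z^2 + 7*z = 6*z^2 - 84*z + 288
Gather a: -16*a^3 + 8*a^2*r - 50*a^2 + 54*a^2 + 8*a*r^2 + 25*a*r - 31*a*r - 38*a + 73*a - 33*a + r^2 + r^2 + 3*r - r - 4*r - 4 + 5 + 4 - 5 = -16*a^3 + a^2*(8*r + 4) + a*(8*r^2 - 6*r + 2) + 2*r^2 - 2*r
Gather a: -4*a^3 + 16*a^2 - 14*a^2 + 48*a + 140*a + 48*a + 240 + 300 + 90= -4*a^3 + 2*a^2 + 236*a + 630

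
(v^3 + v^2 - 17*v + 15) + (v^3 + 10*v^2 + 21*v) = 2*v^3 + 11*v^2 + 4*v + 15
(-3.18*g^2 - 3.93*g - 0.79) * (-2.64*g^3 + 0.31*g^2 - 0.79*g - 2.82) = 8.3952*g^5 + 9.3894*g^4 + 3.3795*g^3 + 11.8274*g^2 + 11.7067*g + 2.2278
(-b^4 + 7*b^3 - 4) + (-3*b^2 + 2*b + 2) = -b^4 + 7*b^3 - 3*b^2 + 2*b - 2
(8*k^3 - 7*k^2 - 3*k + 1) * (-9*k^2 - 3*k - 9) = -72*k^5 + 39*k^4 - 24*k^3 + 63*k^2 + 24*k - 9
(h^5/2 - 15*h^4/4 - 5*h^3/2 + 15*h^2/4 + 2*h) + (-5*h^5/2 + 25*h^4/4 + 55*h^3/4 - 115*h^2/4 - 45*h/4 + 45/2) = -2*h^5 + 5*h^4/2 + 45*h^3/4 - 25*h^2 - 37*h/4 + 45/2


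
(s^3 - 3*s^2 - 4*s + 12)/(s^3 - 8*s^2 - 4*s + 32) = (s - 3)/(s - 8)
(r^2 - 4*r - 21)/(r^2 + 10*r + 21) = (r - 7)/(r + 7)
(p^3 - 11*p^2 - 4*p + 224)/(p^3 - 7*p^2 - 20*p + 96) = (p - 7)/(p - 3)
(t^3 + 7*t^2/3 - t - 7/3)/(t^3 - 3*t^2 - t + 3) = (t + 7/3)/(t - 3)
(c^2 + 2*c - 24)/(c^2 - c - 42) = (c - 4)/(c - 7)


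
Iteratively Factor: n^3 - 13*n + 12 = (n - 1)*(n^2 + n - 12) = (n - 1)*(n + 4)*(n - 3)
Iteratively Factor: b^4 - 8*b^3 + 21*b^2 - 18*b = (b - 3)*(b^3 - 5*b^2 + 6*b) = b*(b - 3)*(b^2 - 5*b + 6) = b*(b - 3)^2*(b - 2)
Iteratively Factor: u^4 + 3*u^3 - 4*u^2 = (u)*(u^3 + 3*u^2 - 4*u) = u*(u + 4)*(u^2 - u) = u*(u - 1)*(u + 4)*(u)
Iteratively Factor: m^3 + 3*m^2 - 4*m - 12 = (m + 3)*(m^2 - 4) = (m + 2)*(m + 3)*(m - 2)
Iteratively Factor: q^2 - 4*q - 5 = (q + 1)*(q - 5)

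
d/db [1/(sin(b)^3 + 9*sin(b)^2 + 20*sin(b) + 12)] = (-18*sin(b) + 3*cos(b)^2 - 23)*cos(b)/(sin(b)^3 + 9*sin(b)^2 + 20*sin(b) + 12)^2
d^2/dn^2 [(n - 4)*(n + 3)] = 2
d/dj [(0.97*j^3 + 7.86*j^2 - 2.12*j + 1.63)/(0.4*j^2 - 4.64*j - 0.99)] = (0.388*j^4 - 9.0016*j^3 - 38.5033*j^2 - 16.8668*j + 9.662)/(0.16*j^4 - 3.712*j^3 + 20.7376*j^2 + 9.1872*j + 0.9801)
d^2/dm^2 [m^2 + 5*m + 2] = 2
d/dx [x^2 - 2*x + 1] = 2*x - 2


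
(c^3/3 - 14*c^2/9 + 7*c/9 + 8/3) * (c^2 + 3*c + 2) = c^5/3 - 5*c^4/9 - 29*c^3/9 + 17*c^2/9 + 86*c/9 + 16/3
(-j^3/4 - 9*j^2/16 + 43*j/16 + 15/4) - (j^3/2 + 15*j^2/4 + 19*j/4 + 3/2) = -3*j^3/4 - 69*j^2/16 - 33*j/16 + 9/4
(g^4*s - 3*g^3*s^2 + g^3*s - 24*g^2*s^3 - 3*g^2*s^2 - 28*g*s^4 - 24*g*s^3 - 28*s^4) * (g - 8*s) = g^5*s - 11*g^4*s^2 + g^4*s - 11*g^3*s^2 + 164*g^2*s^4 + 224*g*s^5 + 164*g*s^4 + 224*s^5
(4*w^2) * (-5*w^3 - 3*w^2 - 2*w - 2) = -20*w^5 - 12*w^4 - 8*w^3 - 8*w^2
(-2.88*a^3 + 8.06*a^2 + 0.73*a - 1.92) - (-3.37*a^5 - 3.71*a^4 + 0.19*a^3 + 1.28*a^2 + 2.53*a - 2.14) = 3.37*a^5 + 3.71*a^4 - 3.07*a^3 + 6.78*a^2 - 1.8*a + 0.22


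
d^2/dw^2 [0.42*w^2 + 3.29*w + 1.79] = 0.840000000000000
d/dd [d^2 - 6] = 2*d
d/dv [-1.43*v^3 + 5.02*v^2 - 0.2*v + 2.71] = -4.29*v^2 + 10.04*v - 0.2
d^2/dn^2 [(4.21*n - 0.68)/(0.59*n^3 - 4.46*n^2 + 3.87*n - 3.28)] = (8.793006*n^5 - 69.30966*n^4 + 176.891518*n^3 + 7.29271200000005*n^2 - 306.997488*n + 106.406696)/(0.205379*n^9 - 4.657578*n^8 + 39.249573*n^7 - 153.242948*n^6 + 309.236541*n^5 - 441.05961*n^4 + 416.683707*n^3 - 291.320088*n^2 + 124.905024*n - 35.287552)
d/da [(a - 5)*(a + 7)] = 2*a + 2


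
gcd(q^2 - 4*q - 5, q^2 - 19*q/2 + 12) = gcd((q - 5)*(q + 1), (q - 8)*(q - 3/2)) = 1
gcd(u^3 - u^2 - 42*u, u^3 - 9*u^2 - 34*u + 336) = u^2 - u - 42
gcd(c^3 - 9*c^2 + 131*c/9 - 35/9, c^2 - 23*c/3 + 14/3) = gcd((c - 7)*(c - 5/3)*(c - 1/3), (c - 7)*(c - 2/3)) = c - 7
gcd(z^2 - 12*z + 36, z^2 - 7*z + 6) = z - 6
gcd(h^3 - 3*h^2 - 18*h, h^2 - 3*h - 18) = h^2 - 3*h - 18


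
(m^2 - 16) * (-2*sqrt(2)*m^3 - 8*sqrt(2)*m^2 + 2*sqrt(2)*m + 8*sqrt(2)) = -2*sqrt(2)*m^5 - 8*sqrt(2)*m^4 + 34*sqrt(2)*m^3 + 136*sqrt(2)*m^2 - 32*sqrt(2)*m - 128*sqrt(2)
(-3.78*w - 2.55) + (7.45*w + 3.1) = 3.67*w + 0.55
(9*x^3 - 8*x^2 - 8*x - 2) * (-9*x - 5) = -81*x^4 + 27*x^3 + 112*x^2 + 58*x + 10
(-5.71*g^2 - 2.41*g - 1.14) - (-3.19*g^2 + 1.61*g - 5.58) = -2.52*g^2 - 4.02*g + 4.44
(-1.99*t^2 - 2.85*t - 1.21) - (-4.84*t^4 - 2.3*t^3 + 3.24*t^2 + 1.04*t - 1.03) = 4.84*t^4 + 2.3*t^3 - 5.23*t^2 - 3.89*t - 0.18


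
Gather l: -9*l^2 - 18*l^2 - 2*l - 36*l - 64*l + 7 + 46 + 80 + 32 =-27*l^2 - 102*l + 165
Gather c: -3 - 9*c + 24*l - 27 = -9*c + 24*l - 30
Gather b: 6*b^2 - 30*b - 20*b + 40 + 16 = 6*b^2 - 50*b + 56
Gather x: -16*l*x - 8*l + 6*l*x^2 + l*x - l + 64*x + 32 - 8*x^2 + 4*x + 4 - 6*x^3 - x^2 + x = -9*l - 6*x^3 + x^2*(6*l - 9) + x*(69 - 15*l) + 36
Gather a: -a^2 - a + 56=-a^2 - a + 56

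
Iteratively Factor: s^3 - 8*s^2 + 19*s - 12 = (s - 4)*(s^2 - 4*s + 3) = (s - 4)*(s - 1)*(s - 3)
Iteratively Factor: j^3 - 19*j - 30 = (j + 3)*(j^2 - 3*j - 10) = (j - 5)*(j + 3)*(j + 2)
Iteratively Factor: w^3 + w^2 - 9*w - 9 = (w + 1)*(w^2 - 9) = (w - 3)*(w + 1)*(w + 3)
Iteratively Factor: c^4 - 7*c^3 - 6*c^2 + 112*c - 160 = (c - 2)*(c^3 - 5*c^2 - 16*c + 80) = (c - 5)*(c - 2)*(c^2 - 16) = (c - 5)*(c - 4)*(c - 2)*(c + 4)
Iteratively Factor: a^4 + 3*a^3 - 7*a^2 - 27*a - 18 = (a - 3)*(a^3 + 6*a^2 + 11*a + 6) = (a - 3)*(a + 3)*(a^2 + 3*a + 2) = (a - 3)*(a + 1)*(a + 3)*(a + 2)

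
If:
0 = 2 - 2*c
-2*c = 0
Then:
No Solution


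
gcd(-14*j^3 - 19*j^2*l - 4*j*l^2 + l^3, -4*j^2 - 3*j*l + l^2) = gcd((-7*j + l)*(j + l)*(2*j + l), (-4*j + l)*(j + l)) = j + l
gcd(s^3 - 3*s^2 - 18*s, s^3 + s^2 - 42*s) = s^2 - 6*s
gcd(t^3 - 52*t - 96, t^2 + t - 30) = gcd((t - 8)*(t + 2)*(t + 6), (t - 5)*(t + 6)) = t + 6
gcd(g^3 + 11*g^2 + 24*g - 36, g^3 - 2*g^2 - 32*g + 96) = g + 6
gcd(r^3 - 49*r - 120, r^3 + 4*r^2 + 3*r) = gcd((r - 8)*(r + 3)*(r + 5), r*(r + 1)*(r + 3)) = r + 3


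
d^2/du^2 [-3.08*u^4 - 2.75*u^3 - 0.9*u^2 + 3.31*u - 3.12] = -36.96*u^2 - 16.5*u - 1.8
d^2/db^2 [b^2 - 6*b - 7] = 2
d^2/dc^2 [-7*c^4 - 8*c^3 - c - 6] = 12*c*(-7*c - 4)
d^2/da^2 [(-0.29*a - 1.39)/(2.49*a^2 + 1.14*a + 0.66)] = (-(0.29*a + 1.39)*(4.98*a + 1.14)*(9.96*a + 2.28) + (4.3326*a + 7.5834)*(2.49*a^2 + 1.14*a + 0.66))/(2.49*a^2 + 1.14*a + 0.66)^3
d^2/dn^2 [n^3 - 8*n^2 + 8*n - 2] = 6*n - 16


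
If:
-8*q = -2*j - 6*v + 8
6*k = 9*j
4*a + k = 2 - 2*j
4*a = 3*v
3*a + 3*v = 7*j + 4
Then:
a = 8/15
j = -4/105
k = -2/35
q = -10/21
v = 32/45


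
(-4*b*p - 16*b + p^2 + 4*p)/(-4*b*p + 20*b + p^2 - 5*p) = (p + 4)/(p - 5)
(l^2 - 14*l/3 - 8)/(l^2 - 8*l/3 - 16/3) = (l - 6)/(l - 4)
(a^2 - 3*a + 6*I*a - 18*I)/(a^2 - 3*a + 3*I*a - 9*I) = (a + 6*I)/(a + 3*I)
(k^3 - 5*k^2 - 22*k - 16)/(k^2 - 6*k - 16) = k + 1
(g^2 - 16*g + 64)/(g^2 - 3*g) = (g^2 - 16*g + 64)/(g*(g - 3))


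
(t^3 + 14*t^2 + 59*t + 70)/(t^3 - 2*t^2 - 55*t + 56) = (t^2 + 7*t + 10)/(t^2 - 9*t + 8)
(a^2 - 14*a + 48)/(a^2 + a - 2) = (a^2 - 14*a + 48)/(a^2 + a - 2)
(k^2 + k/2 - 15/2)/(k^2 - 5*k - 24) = (k - 5/2)/(k - 8)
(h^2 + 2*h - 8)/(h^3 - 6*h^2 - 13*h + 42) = (h + 4)/(h^2 - 4*h - 21)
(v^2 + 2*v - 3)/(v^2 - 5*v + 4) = (v + 3)/(v - 4)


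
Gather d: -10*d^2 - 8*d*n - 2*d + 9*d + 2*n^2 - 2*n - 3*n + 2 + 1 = -10*d^2 + d*(7 - 8*n) + 2*n^2 - 5*n + 3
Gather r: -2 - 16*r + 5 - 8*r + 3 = 6 - 24*r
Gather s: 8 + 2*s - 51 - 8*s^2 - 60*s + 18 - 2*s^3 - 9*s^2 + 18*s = -2*s^3 - 17*s^2 - 40*s - 25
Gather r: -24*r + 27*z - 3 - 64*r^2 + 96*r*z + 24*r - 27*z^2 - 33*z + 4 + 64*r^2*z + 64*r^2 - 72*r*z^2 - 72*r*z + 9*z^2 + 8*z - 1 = 64*r^2*z + r*(-72*z^2 + 24*z) - 18*z^2 + 2*z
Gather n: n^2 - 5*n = n^2 - 5*n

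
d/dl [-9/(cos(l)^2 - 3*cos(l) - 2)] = 9*(3 - 2*cos(l))*sin(l)/(sin(l)^2 + 3*cos(l) + 1)^2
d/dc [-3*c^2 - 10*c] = -6*c - 10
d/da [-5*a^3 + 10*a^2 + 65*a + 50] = -15*a^2 + 20*a + 65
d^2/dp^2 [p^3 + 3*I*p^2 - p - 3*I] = 6*p + 6*I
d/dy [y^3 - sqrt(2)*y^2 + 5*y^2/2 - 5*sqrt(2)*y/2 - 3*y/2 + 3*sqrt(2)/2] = 3*y^2 - 2*sqrt(2)*y + 5*y - 5*sqrt(2)/2 - 3/2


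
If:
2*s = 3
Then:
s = 3/2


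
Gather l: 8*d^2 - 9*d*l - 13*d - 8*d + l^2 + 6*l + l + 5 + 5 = 8*d^2 - 21*d + l^2 + l*(7 - 9*d) + 10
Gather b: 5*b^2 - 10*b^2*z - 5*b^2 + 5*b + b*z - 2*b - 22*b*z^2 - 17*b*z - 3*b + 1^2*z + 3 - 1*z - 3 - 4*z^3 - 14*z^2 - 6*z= -10*b^2*z + b*(-22*z^2 - 16*z) - 4*z^3 - 14*z^2 - 6*z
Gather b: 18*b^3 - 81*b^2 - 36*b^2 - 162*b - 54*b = 18*b^3 - 117*b^2 - 216*b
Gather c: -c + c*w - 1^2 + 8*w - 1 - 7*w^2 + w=c*(w - 1) - 7*w^2 + 9*w - 2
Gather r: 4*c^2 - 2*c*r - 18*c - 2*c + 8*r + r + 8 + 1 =4*c^2 - 20*c + r*(9 - 2*c) + 9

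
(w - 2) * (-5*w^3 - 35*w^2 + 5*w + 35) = -5*w^4 - 25*w^3 + 75*w^2 + 25*w - 70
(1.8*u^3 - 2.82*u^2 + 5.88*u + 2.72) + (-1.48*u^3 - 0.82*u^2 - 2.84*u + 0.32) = 0.32*u^3 - 3.64*u^2 + 3.04*u + 3.04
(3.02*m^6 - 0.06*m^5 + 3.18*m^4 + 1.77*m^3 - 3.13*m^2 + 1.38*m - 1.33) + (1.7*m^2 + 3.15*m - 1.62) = 3.02*m^6 - 0.06*m^5 + 3.18*m^4 + 1.77*m^3 - 1.43*m^2 + 4.53*m - 2.95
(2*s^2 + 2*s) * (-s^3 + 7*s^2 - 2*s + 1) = -2*s^5 + 12*s^4 + 10*s^3 - 2*s^2 + 2*s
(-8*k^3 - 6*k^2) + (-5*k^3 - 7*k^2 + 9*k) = -13*k^3 - 13*k^2 + 9*k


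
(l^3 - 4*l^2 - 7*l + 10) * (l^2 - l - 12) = l^5 - 5*l^4 - 15*l^3 + 65*l^2 + 74*l - 120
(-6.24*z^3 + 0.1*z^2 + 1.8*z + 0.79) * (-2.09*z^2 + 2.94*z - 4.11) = 13.0416*z^5 - 18.5546*z^4 + 22.1784*z^3 + 3.2299*z^2 - 5.0754*z - 3.2469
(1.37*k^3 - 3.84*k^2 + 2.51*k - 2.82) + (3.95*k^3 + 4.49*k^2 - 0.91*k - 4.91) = 5.32*k^3 + 0.65*k^2 + 1.6*k - 7.73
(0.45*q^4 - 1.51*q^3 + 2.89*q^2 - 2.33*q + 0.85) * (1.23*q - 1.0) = 0.5535*q^5 - 2.3073*q^4 + 5.0647*q^3 - 5.7559*q^2 + 3.3755*q - 0.85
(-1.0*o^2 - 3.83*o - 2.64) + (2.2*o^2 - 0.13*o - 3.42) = 1.2*o^2 - 3.96*o - 6.06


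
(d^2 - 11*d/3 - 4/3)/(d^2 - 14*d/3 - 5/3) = (d - 4)/(d - 5)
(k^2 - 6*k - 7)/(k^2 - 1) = (k - 7)/(k - 1)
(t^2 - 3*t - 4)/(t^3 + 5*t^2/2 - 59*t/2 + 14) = 2*(t + 1)/(2*t^2 + 13*t - 7)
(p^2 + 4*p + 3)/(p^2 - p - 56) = (p^2 + 4*p + 3)/(p^2 - p - 56)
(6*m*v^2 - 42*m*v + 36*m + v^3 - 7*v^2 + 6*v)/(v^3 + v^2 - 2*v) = (6*m*v - 36*m + v^2 - 6*v)/(v*(v + 2))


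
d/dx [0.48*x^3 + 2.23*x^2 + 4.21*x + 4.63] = 1.44*x^2 + 4.46*x + 4.21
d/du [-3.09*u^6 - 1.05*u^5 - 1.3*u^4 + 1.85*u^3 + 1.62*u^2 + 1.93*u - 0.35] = -18.54*u^5 - 5.25*u^4 - 5.2*u^3 + 5.55*u^2 + 3.24*u + 1.93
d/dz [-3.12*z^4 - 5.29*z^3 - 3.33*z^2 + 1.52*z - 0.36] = -12.48*z^3 - 15.87*z^2 - 6.66*z + 1.52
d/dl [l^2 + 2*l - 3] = 2*l + 2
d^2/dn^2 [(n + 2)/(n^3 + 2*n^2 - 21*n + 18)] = 2*((n + 2)*(3*n^2 + 4*n - 21)^2 + (-3*n^2 - 4*n - (n + 2)*(3*n + 2) + 21)*(n^3 + 2*n^2 - 21*n + 18))/(n^3 + 2*n^2 - 21*n + 18)^3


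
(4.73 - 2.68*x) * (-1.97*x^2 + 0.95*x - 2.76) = 5.2796*x^3 - 11.8641*x^2 + 11.8903*x - 13.0548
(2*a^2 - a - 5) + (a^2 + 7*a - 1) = 3*a^2 + 6*a - 6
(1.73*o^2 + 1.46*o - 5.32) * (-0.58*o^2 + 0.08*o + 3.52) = -1.0034*o^4 - 0.7084*o^3 + 9.292*o^2 + 4.7136*o - 18.7264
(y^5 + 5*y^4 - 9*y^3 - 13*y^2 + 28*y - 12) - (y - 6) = y^5 + 5*y^4 - 9*y^3 - 13*y^2 + 27*y - 6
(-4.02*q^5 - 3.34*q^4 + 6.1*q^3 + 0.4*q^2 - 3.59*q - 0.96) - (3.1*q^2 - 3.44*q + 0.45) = -4.02*q^5 - 3.34*q^4 + 6.1*q^3 - 2.7*q^2 - 0.15*q - 1.41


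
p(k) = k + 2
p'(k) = 1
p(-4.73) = -2.73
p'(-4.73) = 1.00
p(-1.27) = 0.73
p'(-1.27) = 1.00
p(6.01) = 8.01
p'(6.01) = 1.00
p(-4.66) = -2.66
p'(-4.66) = 1.00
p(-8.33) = -6.33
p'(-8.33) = 1.00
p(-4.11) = -2.11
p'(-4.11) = 1.00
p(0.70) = 2.70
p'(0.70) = 1.00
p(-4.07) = -2.07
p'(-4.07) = 1.00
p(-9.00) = -7.00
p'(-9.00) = 1.00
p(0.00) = 2.00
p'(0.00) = 1.00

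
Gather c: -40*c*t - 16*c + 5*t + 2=c*(-40*t - 16) + 5*t + 2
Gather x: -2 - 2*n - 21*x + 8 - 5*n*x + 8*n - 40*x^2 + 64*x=6*n - 40*x^2 + x*(43 - 5*n) + 6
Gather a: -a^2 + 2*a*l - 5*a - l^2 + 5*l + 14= -a^2 + a*(2*l - 5) - l^2 + 5*l + 14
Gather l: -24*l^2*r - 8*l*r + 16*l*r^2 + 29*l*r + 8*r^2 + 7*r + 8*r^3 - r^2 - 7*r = -24*l^2*r + l*(16*r^2 + 21*r) + 8*r^3 + 7*r^2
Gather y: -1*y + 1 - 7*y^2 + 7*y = -7*y^2 + 6*y + 1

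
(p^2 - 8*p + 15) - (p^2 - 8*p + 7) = 8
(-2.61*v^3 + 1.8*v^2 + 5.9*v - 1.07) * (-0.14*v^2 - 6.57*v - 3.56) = 0.3654*v^5 + 16.8957*v^4 - 3.3604*v^3 - 45.0212*v^2 - 13.9741*v + 3.8092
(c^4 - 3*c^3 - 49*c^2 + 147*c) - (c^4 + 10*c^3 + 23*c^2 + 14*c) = -13*c^3 - 72*c^2 + 133*c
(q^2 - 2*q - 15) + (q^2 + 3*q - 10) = 2*q^2 + q - 25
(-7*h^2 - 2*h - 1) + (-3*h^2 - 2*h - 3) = -10*h^2 - 4*h - 4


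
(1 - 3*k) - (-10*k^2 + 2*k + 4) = 10*k^2 - 5*k - 3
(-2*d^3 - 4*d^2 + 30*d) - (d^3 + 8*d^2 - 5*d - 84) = -3*d^3 - 12*d^2 + 35*d + 84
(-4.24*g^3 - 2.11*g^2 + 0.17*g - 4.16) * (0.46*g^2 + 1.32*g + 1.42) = -1.9504*g^5 - 6.5674*g^4 - 8.7278*g^3 - 4.6854*g^2 - 5.2498*g - 5.9072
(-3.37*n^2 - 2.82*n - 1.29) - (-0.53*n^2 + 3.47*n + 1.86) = -2.84*n^2 - 6.29*n - 3.15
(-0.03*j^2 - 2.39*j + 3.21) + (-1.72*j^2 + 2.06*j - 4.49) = -1.75*j^2 - 0.33*j - 1.28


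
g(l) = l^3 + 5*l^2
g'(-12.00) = 312.00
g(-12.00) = -1008.00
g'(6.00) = 168.00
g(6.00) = 396.00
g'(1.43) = 20.43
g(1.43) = 13.15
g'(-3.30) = -0.33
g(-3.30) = 18.51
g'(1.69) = 25.47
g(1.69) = 19.11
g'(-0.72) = -5.64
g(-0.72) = 2.22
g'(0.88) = 11.12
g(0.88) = 4.55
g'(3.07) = 58.97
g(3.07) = 76.06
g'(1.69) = 25.47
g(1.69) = 19.11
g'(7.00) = 217.00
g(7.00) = 588.00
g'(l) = 3*l^2 + 10*l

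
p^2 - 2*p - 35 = (p - 7)*(p + 5)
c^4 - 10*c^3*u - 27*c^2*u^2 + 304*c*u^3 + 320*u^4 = (c - 8*u)^2*(c + u)*(c + 5*u)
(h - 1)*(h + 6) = h^2 + 5*h - 6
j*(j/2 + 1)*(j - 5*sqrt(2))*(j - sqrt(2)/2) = j^4/2 - 11*sqrt(2)*j^3/4 + j^3 - 11*sqrt(2)*j^2/2 + 5*j^2/2 + 5*j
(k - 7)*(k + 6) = k^2 - k - 42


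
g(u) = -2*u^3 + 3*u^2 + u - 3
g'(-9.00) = -539.00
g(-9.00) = 1689.00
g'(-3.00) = -71.00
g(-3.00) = 75.00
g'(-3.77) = -106.90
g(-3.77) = 143.03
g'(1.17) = -0.19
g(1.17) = -0.93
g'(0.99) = 1.06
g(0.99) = -1.01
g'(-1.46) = -20.55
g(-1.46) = 8.16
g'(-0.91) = -9.43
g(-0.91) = 0.08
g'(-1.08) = -12.48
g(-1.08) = 1.94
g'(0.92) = 1.44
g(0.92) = -1.10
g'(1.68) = -5.85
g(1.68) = -2.34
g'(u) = -6*u^2 + 6*u + 1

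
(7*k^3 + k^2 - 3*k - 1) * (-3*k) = -21*k^4 - 3*k^3 + 9*k^2 + 3*k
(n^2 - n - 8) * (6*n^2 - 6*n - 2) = 6*n^4 - 12*n^3 - 44*n^2 + 50*n + 16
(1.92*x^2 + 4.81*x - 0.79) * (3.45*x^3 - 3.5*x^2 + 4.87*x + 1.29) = 6.624*x^5 + 9.8745*x^4 - 10.2101*x^3 + 28.6665*x^2 + 2.3576*x - 1.0191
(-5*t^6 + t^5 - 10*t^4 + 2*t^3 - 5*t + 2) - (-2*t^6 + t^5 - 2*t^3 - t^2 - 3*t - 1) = -3*t^6 - 10*t^4 + 4*t^3 + t^2 - 2*t + 3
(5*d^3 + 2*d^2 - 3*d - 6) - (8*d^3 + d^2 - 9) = -3*d^3 + d^2 - 3*d + 3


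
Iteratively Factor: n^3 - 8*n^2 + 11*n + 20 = (n - 4)*(n^2 - 4*n - 5) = (n - 5)*(n - 4)*(n + 1)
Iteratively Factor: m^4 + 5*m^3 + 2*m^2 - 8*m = (m + 4)*(m^3 + m^2 - 2*m) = (m - 1)*(m + 4)*(m^2 + 2*m) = (m - 1)*(m + 2)*(m + 4)*(m)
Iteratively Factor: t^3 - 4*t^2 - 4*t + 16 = (t + 2)*(t^2 - 6*t + 8) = (t - 4)*(t + 2)*(t - 2)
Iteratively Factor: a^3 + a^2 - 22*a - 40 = (a + 2)*(a^2 - a - 20) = (a - 5)*(a + 2)*(a + 4)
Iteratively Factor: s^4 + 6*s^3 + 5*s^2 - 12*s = (s + 4)*(s^3 + 2*s^2 - 3*s) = s*(s + 4)*(s^2 + 2*s - 3) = s*(s - 1)*(s + 4)*(s + 3)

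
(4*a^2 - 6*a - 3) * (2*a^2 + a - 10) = 8*a^4 - 8*a^3 - 52*a^2 + 57*a + 30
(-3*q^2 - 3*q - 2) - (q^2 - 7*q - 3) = -4*q^2 + 4*q + 1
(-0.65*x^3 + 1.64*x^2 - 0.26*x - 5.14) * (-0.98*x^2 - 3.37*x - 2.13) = 0.637*x^5 + 0.5833*x^4 - 3.8875*x^3 + 2.4202*x^2 + 17.8756*x + 10.9482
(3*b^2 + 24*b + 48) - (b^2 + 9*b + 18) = 2*b^2 + 15*b + 30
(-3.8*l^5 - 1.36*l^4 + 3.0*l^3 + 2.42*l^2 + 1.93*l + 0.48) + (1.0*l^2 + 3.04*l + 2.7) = -3.8*l^5 - 1.36*l^4 + 3.0*l^3 + 3.42*l^2 + 4.97*l + 3.18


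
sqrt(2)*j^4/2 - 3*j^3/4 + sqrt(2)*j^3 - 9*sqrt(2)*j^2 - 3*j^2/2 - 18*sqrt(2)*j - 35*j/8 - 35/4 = (j/2 + 1)*(j - 7*sqrt(2)/2)*(j + 5*sqrt(2)/2)*(sqrt(2)*j + 1/2)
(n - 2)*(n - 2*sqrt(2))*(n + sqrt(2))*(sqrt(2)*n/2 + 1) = sqrt(2)*n^4/2 - sqrt(2)*n^3 - 3*sqrt(2)*n^2 - 4*n + 6*sqrt(2)*n + 8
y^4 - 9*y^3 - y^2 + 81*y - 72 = (y - 8)*(y - 3)*(y - 1)*(y + 3)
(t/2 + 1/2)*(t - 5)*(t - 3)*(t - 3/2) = t^4/2 - 17*t^3/4 + 35*t^2/4 + 9*t/4 - 45/4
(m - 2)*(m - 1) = m^2 - 3*m + 2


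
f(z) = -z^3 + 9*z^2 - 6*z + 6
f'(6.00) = -6.00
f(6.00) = 78.00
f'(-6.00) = -222.00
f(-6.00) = 582.00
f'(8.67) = -75.45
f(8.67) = -21.21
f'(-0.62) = -18.31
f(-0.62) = 13.42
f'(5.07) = 8.15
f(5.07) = 76.60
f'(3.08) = 20.98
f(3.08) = 43.68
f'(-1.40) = -37.08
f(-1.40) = 34.78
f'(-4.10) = -130.23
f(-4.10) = 250.81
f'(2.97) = 21.00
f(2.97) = 41.37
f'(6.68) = -19.63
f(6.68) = 69.44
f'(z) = -3*z^2 + 18*z - 6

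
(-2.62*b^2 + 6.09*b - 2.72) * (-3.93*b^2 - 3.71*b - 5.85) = 10.2966*b^4 - 14.2135*b^3 + 3.4227*b^2 - 25.5353*b + 15.912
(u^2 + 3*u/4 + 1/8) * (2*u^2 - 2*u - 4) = 2*u^4 - u^3/2 - 21*u^2/4 - 13*u/4 - 1/2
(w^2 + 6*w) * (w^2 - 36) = w^4 + 6*w^3 - 36*w^2 - 216*w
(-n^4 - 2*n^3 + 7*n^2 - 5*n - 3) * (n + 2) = -n^5 - 4*n^4 + 3*n^3 + 9*n^2 - 13*n - 6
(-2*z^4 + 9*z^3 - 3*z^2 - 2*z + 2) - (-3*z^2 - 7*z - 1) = -2*z^4 + 9*z^3 + 5*z + 3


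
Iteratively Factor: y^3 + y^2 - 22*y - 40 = (y + 2)*(y^2 - y - 20) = (y - 5)*(y + 2)*(y + 4)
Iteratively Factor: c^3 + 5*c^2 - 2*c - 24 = (c + 3)*(c^2 + 2*c - 8) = (c - 2)*(c + 3)*(c + 4)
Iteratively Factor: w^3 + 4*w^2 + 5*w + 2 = (w + 1)*(w^2 + 3*w + 2) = (w + 1)^2*(w + 2)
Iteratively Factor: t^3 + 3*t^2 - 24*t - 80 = (t - 5)*(t^2 + 8*t + 16) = (t - 5)*(t + 4)*(t + 4)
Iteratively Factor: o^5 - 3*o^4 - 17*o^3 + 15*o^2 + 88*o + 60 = (o + 2)*(o^4 - 5*o^3 - 7*o^2 + 29*o + 30) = (o + 2)^2*(o^3 - 7*o^2 + 7*o + 15) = (o + 1)*(o + 2)^2*(o^2 - 8*o + 15) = (o - 5)*(o + 1)*(o + 2)^2*(o - 3)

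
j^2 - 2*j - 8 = (j - 4)*(j + 2)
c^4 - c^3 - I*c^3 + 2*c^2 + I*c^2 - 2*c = c*(c - 1)*(c - 2*I)*(c + I)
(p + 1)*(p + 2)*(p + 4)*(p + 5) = p^4 + 12*p^3 + 49*p^2 + 78*p + 40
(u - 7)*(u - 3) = u^2 - 10*u + 21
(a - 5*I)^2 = a^2 - 10*I*a - 25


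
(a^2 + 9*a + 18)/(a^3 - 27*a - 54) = (a + 6)/(a^2 - 3*a - 18)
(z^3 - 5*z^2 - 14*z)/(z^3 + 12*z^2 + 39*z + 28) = z*(z^2 - 5*z - 14)/(z^3 + 12*z^2 + 39*z + 28)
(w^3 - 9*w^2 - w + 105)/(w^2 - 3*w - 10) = (w^2 - 4*w - 21)/(w + 2)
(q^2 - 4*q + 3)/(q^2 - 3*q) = (q - 1)/q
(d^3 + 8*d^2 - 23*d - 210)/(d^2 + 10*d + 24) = (d^2 + 2*d - 35)/(d + 4)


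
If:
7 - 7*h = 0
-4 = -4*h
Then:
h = 1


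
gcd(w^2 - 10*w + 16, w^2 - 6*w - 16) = w - 8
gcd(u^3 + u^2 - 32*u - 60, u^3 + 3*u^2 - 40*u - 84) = u^2 - 4*u - 12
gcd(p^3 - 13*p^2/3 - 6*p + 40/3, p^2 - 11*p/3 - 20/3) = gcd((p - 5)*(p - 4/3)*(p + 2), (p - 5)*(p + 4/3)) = p - 5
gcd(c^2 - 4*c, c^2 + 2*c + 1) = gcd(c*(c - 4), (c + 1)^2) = 1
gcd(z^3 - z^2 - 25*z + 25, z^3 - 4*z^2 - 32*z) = 1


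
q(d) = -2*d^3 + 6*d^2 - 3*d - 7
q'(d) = -6*d^2 + 12*d - 3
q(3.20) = -20.70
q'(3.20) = -26.04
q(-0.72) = -0.98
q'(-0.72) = -14.75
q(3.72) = -38.09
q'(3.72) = -41.39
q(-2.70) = 84.21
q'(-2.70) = -79.14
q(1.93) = -4.82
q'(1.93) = -2.19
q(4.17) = -60.20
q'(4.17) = -57.29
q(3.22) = -21.22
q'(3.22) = -26.57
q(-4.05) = 236.43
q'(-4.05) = -150.02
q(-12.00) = 4349.00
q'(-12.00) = -1011.00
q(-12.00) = 4349.00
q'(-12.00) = -1011.00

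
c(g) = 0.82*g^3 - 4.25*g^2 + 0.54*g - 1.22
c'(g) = 2.46*g^2 - 8.5*g + 0.54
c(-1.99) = -25.59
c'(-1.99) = 27.20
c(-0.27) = -1.69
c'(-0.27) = 3.01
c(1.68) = -8.42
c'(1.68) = -6.80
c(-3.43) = -86.16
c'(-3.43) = 58.64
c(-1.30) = -10.91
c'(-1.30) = 15.75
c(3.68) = -15.92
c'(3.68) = 2.57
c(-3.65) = -99.69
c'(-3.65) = 64.34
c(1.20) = -5.28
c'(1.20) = -6.12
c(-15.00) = -3733.07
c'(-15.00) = 681.54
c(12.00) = 810.22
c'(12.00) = 252.78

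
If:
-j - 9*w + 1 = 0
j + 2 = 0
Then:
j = -2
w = 1/3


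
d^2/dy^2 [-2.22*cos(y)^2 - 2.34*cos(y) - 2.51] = -8.88*sin(y)^2 + 2.34*cos(y) + 4.44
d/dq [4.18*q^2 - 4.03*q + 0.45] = 8.36*q - 4.03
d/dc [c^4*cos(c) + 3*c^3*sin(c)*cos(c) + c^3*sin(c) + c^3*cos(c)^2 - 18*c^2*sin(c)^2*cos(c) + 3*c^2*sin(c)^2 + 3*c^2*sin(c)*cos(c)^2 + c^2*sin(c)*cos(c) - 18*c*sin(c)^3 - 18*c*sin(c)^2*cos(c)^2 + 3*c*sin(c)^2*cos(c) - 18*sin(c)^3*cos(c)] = -c^4*sin(c) - 6*c^3*sin(c)^2 - 2*c^3*sin(c)*cos(c) + 5*c^3*cos(c) + 3*c^3 + 54*c^2*sin(c)^3 - 9*c^2*sin(c)^2*cos(c) - 5*c^2*sin(c)^2 + 15*c^2*sin(c)*cos(c) - 33*c^2*sin(c) + 3*c^2*cos(c) + 4*c^2 + 72*c*sin(c)^3*cos(c) - 15*c*sin(c)^3 - 90*c*sin(c)^2*cos(c) + 6*c*sin(c)^2 - 34*c*sin(c)*cos(c) + 12*c*sin(c) + 90*sin(c)^4 - 18*sin(c)^3 + 3*sin(c)^2*cos(c) - 72*sin(c)^2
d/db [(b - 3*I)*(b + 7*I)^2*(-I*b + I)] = -4*I*b^3 + b^2*(33 + 3*I) + b*(-22 + 14*I) + 147 - 7*I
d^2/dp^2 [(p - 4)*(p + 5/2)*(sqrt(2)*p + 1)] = 6*sqrt(2)*p - 3*sqrt(2) + 2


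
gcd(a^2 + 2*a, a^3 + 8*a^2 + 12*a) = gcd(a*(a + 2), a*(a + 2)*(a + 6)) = a^2 + 2*a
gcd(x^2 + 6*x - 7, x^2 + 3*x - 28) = x + 7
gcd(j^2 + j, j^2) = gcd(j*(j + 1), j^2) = j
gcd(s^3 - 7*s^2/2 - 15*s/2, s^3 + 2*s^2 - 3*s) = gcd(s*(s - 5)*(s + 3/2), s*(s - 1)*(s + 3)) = s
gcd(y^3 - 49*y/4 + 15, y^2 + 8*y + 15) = 1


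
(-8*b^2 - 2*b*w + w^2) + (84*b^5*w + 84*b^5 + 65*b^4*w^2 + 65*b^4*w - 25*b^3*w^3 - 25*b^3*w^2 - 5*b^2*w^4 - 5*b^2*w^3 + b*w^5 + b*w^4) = 84*b^5*w + 84*b^5 + 65*b^4*w^2 + 65*b^4*w - 25*b^3*w^3 - 25*b^3*w^2 - 5*b^2*w^4 - 5*b^2*w^3 - 8*b^2 + b*w^5 + b*w^4 - 2*b*w + w^2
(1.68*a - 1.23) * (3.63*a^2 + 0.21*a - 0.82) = 6.0984*a^3 - 4.1121*a^2 - 1.6359*a + 1.0086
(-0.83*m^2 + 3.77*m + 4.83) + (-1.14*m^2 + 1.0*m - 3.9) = -1.97*m^2 + 4.77*m + 0.93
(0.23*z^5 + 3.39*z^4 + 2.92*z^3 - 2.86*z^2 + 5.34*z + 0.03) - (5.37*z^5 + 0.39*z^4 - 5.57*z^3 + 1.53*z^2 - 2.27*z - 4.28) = -5.14*z^5 + 3.0*z^4 + 8.49*z^3 - 4.39*z^2 + 7.61*z + 4.31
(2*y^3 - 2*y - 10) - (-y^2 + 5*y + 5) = 2*y^3 + y^2 - 7*y - 15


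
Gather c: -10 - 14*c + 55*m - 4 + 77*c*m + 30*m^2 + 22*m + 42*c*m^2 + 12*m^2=c*(42*m^2 + 77*m - 14) + 42*m^2 + 77*m - 14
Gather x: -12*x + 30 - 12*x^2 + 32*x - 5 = -12*x^2 + 20*x + 25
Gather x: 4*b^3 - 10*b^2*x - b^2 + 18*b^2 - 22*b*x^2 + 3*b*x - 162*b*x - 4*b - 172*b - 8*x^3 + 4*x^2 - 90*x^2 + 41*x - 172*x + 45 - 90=4*b^3 + 17*b^2 - 176*b - 8*x^3 + x^2*(-22*b - 86) + x*(-10*b^2 - 159*b - 131) - 45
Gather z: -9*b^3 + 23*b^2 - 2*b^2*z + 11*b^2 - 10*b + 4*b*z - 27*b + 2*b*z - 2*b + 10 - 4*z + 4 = -9*b^3 + 34*b^2 - 39*b + z*(-2*b^2 + 6*b - 4) + 14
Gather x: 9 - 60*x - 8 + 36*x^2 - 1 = 36*x^2 - 60*x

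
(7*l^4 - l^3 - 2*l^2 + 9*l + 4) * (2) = 14*l^4 - 2*l^3 - 4*l^2 + 18*l + 8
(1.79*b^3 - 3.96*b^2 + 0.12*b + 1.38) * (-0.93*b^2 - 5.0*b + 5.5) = -1.6647*b^5 - 5.2672*b^4 + 29.5334*b^3 - 23.6634*b^2 - 6.24*b + 7.59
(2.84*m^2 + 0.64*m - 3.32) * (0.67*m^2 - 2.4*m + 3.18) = 1.9028*m^4 - 6.3872*m^3 + 5.2708*m^2 + 10.0032*m - 10.5576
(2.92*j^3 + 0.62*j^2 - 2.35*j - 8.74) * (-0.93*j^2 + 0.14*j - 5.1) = -2.7156*j^5 - 0.1678*j^4 - 12.6197*j^3 + 4.6372*j^2 + 10.7614*j + 44.574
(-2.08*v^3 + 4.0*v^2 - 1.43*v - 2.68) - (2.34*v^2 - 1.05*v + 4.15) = -2.08*v^3 + 1.66*v^2 - 0.38*v - 6.83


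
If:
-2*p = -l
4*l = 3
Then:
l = 3/4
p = 3/8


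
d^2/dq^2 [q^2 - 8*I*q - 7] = 2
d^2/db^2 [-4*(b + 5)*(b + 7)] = -8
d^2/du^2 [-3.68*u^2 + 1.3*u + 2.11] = -7.36000000000000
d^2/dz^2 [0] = 0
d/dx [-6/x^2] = 12/x^3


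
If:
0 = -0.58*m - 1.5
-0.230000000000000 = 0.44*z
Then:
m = -2.59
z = -0.52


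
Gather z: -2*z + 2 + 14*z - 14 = 12*z - 12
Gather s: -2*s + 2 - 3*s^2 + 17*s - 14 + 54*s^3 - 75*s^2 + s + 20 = 54*s^3 - 78*s^2 + 16*s + 8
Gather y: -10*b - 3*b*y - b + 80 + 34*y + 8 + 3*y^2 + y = -11*b + 3*y^2 + y*(35 - 3*b) + 88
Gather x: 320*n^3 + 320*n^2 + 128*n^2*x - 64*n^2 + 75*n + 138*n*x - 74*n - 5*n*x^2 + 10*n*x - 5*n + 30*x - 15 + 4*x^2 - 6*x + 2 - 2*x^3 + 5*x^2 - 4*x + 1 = 320*n^3 + 256*n^2 - 4*n - 2*x^3 + x^2*(9 - 5*n) + x*(128*n^2 + 148*n + 20) - 12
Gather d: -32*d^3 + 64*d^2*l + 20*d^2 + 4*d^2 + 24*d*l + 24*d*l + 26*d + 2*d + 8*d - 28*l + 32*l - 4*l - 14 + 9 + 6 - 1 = -32*d^3 + d^2*(64*l + 24) + d*(48*l + 36)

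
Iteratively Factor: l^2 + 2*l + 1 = (l + 1)*(l + 1)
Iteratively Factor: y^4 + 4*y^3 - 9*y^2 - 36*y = (y + 3)*(y^3 + y^2 - 12*y) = (y + 3)*(y + 4)*(y^2 - 3*y) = (y - 3)*(y + 3)*(y + 4)*(y)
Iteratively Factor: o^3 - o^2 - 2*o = (o + 1)*(o^2 - 2*o) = o*(o + 1)*(o - 2)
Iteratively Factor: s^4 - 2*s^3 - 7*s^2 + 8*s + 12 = (s - 3)*(s^3 + s^2 - 4*s - 4) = (s - 3)*(s - 2)*(s^2 + 3*s + 2) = (s - 3)*(s - 2)*(s + 2)*(s + 1)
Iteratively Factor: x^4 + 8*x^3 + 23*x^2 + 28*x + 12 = (x + 3)*(x^3 + 5*x^2 + 8*x + 4) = (x + 1)*(x + 3)*(x^2 + 4*x + 4) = (x + 1)*(x + 2)*(x + 3)*(x + 2)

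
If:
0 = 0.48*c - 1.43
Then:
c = 2.98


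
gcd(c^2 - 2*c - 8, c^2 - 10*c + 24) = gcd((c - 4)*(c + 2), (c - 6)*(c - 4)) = c - 4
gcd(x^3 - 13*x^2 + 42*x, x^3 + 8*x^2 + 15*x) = x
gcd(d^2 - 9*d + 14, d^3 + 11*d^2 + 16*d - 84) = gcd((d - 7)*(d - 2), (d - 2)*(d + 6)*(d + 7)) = d - 2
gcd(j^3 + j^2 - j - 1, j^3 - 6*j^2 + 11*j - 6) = j - 1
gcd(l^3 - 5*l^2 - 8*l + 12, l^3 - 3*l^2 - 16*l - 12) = l^2 - 4*l - 12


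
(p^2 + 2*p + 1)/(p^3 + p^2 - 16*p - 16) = (p + 1)/(p^2 - 16)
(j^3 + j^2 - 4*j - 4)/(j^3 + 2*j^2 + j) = (j^2 - 4)/(j*(j + 1))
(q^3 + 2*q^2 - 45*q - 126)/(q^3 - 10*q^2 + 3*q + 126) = (q + 6)/(q - 6)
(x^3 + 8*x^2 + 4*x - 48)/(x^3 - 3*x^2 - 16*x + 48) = (x^2 + 4*x - 12)/(x^2 - 7*x + 12)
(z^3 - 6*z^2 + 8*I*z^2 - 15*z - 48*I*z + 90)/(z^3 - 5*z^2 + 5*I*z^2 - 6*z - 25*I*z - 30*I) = (z + 3*I)/(z + 1)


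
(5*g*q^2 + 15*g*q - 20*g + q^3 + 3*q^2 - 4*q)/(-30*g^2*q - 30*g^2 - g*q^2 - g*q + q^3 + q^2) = (q^2 + 3*q - 4)/(-6*g*q - 6*g + q^2 + q)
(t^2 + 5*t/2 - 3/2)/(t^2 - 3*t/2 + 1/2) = (t + 3)/(t - 1)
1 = 1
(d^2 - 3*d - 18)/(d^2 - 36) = (d + 3)/(d + 6)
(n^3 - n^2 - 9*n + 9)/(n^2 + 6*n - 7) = (n^2 - 9)/(n + 7)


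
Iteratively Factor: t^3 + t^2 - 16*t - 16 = (t + 1)*(t^2 - 16) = (t + 1)*(t + 4)*(t - 4)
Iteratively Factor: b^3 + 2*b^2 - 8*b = (b)*(b^2 + 2*b - 8) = b*(b + 4)*(b - 2)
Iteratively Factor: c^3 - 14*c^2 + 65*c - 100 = (c - 5)*(c^2 - 9*c + 20) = (c - 5)*(c - 4)*(c - 5)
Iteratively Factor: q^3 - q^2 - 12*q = (q + 3)*(q^2 - 4*q) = q*(q + 3)*(q - 4)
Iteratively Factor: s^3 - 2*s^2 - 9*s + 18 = (s - 2)*(s^2 - 9) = (s - 2)*(s + 3)*(s - 3)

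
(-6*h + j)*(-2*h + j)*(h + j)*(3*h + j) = 36*h^4 + 24*h^3*j - 17*h^2*j^2 - 4*h*j^3 + j^4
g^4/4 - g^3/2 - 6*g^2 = g^2*(g/4 + 1)*(g - 6)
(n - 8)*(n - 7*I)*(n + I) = n^3 - 8*n^2 - 6*I*n^2 + 7*n + 48*I*n - 56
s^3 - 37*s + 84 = (s - 4)*(s - 3)*(s + 7)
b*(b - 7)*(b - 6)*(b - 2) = b^4 - 15*b^3 + 68*b^2 - 84*b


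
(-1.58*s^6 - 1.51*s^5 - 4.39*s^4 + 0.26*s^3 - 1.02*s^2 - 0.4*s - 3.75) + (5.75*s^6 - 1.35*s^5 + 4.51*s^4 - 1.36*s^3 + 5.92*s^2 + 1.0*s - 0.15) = 4.17*s^6 - 2.86*s^5 + 0.12*s^4 - 1.1*s^3 + 4.9*s^2 + 0.6*s - 3.9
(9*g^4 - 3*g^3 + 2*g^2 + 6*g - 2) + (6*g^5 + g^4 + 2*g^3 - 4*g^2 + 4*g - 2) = 6*g^5 + 10*g^4 - g^3 - 2*g^2 + 10*g - 4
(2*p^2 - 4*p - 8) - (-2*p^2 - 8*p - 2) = 4*p^2 + 4*p - 6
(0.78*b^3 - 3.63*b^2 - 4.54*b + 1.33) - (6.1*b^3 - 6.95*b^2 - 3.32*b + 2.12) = -5.32*b^3 + 3.32*b^2 - 1.22*b - 0.79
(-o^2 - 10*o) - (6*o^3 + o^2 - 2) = -6*o^3 - 2*o^2 - 10*o + 2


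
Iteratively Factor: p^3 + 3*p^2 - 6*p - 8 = (p - 2)*(p^2 + 5*p + 4) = (p - 2)*(p + 1)*(p + 4)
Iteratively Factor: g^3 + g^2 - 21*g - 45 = (g - 5)*(g^2 + 6*g + 9) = (g - 5)*(g + 3)*(g + 3)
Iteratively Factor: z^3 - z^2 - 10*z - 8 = (z + 1)*(z^2 - 2*z - 8) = (z - 4)*(z + 1)*(z + 2)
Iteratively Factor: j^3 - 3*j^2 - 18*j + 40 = (j - 5)*(j^2 + 2*j - 8) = (j - 5)*(j + 4)*(j - 2)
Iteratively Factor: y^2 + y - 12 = (y - 3)*(y + 4)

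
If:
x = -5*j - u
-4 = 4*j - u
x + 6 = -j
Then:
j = 1/4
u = 5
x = -25/4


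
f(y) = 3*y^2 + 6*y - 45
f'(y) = 6*y + 6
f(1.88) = -23.12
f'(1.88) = 17.28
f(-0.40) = -46.92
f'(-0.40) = 3.60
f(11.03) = 386.16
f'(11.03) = 72.18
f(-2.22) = -43.53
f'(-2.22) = -7.32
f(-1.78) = -46.17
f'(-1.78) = -4.68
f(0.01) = -44.94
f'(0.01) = 6.06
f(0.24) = -43.39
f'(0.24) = 7.44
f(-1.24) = -47.83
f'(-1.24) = -1.44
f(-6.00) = 27.00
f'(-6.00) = -30.00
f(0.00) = -45.00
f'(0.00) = 6.00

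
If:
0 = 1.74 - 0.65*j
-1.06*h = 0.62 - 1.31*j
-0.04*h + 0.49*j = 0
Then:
No Solution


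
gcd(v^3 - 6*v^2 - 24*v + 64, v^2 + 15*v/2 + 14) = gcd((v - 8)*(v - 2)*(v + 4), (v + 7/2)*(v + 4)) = v + 4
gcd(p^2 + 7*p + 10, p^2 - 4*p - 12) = p + 2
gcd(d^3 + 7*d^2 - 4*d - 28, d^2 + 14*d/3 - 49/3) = d + 7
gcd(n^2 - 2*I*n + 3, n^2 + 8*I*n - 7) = n + I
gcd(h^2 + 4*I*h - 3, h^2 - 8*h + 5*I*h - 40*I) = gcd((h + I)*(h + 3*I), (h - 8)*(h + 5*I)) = 1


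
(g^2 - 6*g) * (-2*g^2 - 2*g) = -2*g^4 + 10*g^3 + 12*g^2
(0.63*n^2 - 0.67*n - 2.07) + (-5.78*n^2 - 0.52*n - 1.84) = -5.15*n^2 - 1.19*n - 3.91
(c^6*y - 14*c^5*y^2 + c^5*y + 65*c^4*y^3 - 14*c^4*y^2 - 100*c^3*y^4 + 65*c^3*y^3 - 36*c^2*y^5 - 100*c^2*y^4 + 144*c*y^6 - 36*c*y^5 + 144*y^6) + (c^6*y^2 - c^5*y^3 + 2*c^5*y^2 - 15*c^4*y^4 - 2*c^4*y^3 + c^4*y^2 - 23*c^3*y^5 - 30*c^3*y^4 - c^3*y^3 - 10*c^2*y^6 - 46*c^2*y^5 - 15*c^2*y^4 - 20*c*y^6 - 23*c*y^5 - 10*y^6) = c^6*y^2 + c^6*y - c^5*y^3 - 12*c^5*y^2 + c^5*y - 15*c^4*y^4 + 63*c^4*y^3 - 13*c^4*y^2 - 23*c^3*y^5 - 130*c^3*y^4 + 64*c^3*y^3 - 10*c^2*y^6 - 82*c^2*y^5 - 115*c^2*y^4 + 124*c*y^6 - 59*c*y^5 + 134*y^6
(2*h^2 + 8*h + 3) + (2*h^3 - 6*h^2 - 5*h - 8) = 2*h^3 - 4*h^2 + 3*h - 5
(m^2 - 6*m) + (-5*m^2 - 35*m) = -4*m^2 - 41*m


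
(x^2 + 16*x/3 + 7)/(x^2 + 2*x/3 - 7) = (3*x + 7)/(3*x - 7)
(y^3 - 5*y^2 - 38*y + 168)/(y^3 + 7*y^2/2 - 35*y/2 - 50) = 2*(y^2 - y - 42)/(2*y^2 + 15*y + 25)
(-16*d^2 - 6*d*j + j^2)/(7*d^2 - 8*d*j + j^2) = (-16*d^2 - 6*d*j + j^2)/(7*d^2 - 8*d*j + j^2)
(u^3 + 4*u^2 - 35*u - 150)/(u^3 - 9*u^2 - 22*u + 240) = (u + 5)/(u - 8)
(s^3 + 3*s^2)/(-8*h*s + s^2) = s*(s + 3)/(-8*h + s)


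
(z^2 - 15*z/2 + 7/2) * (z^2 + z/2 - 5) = z^4 - 7*z^3 - 21*z^2/4 + 157*z/4 - 35/2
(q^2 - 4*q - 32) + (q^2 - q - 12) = 2*q^2 - 5*q - 44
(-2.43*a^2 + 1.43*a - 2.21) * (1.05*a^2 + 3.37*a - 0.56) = -2.5515*a^4 - 6.6876*a^3 + 3.8594*a^2 - 8.2485*a + 1.2376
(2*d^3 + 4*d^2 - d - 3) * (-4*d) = -8*d^4 - 16*d^3 + 4*d^2 + 12*d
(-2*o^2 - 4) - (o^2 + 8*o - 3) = -3*o^2 - 8*o - 1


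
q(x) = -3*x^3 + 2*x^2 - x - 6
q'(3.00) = -70.00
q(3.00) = -72.00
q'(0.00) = -1.00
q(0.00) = -6.00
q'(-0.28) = -2.83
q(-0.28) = -5.50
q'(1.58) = -17.15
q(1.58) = -14.42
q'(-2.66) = -75.32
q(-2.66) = 67.27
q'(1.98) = -28.36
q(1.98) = -23.43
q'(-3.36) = -116.05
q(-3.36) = 133.74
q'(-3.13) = -101.69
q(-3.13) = 108.72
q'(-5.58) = -303.55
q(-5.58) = 583.08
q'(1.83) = -23.82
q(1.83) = -19.52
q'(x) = -9*x^2 + 4*x - 1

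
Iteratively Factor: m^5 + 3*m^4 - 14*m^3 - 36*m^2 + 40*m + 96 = (m + 4)*(m^4 - m^3 - 10*m^2 + 4*m + 24) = (m + 2)*(m + 4)*(m^3 - 3*m^2 - 4*m + 12) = (m + 2)^2*(m + 4)*(m^2 - 5*m + 6) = (m - 2)*(m + 2)^2*(m + 4)*(m - 3)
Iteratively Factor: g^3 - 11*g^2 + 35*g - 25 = (g - 5)*(g^2 - 6*g + 5) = (g - 5)^2*(g - 1)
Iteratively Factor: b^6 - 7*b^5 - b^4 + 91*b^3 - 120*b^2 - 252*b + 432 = (b - 4)*(b^5 - 3*b^4 - 13*b^3 + 39*b^2 + 36*b - 108) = (b - 4)*(b + 2)*(b^4 - 5*b^3 - 3*b^2 + 45*b - 54) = (b - 4)*(b + 2)*(b + 3)*(b^3 - 8*b^2 + 21*b - 18) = (b - 4)*(b - 2)*(b + 2)*(b + 3)*(b^2 - 6*b + 9) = (b - 4)*(b - 3)*(b - 2)*(b + 2)*(b + 3)*(b - 3)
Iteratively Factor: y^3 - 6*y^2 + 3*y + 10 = (y - 5)*(y^2 - y - 2) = (y - 5)*(y - 2)*(y + 1)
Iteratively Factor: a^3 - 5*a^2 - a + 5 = (a + 1)*(a^2 - 6*a + 5) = (a - 1)*(a + 1)*(a - 5)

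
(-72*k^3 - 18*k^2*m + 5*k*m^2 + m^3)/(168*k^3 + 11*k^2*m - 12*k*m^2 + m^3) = (-24*k^2 + 2*k*m + m^2)/(56*k^2 - 15*k*m + m^2)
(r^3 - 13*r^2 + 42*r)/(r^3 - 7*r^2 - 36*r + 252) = r/(r + 6)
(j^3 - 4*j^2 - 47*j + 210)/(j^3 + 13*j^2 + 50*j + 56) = (j^2 - 11*j + 30)/(j^2 + 6*j + 8)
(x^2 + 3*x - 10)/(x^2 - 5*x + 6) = (x + 5)/(x - 3)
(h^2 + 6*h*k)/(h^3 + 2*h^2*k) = (h + 6*k)/(h*(h + 2*k))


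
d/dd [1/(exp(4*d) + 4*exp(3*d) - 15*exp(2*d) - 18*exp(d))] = 2*(-2*exp(3*d) - 6*exp(2*d) + 15*exp(d) + 9)*exp(-d)/(exp(3*d) + 4*exp(2*d) - 15*exp(d) - 18)^2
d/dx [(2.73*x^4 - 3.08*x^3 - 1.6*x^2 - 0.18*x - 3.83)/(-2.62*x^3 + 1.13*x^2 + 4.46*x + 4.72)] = (-7.1526*x^6 + 6.1698*x^5 + 28.855*x^4 + 23.1256*x^3 - 80.6492*x^2 - 6.4482*x + 16.2322)/(6.8644*x^6 - 5.9212*x^5 - 22.0935*x^4 - 14.6532*x^3 + 30.5588*x^2 + 42.1024*x + 22.2784)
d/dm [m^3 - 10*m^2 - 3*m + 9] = 3*m^2 - 20*m - 3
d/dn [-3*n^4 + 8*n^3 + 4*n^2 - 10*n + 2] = -12*n^3 + 24*n^2 + 8*n - 10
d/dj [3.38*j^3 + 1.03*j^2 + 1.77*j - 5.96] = 10.14*j^2 + 2.06*j + 1.77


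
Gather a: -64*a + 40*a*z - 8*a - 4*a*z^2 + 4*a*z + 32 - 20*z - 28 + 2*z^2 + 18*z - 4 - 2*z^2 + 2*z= a*(-4*z^2 + 44*z - 72)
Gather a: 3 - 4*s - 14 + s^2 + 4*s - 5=s^2 - 16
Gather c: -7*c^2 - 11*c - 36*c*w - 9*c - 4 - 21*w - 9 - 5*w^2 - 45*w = -7*c^2 + c*(-36*w - 20) - 5*w^2 - 66*w - 13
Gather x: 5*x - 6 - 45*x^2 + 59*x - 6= -45*x^2 + 64*x - 12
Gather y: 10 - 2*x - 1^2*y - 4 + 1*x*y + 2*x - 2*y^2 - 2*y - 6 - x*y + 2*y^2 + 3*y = 0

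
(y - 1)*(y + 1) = y^2 - 1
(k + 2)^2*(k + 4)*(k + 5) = k^4 + 13*k^3 + 60*k^2 + 116*k + 80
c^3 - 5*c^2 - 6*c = c*(c - 6)*(c + 1)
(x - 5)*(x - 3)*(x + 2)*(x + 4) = x^4 - 2*x^3 - 25*x^2 + 26*x + 120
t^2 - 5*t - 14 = (t - 7)*(t + 2)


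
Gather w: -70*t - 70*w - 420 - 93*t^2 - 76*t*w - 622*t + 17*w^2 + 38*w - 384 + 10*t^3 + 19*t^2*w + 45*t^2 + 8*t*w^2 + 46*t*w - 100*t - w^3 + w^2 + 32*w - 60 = 10*t^3 - 48*t^2 - 792*t - w^3 + w^2*(8*t + 18) + w*(19*t^2 - 30*t) - 864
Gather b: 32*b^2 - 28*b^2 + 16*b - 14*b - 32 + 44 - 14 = 4*b^2 + 2*b - 2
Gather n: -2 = -2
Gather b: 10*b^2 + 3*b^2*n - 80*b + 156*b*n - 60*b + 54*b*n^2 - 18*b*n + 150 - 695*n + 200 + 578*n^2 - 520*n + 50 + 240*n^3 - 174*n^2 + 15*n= b^2*(3*n + 10) + b*(54*n^2 + 138*n - 140) + 240*n^3 + 404*n^2 - 1200*n + 400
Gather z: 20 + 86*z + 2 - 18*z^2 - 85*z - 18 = -18*z^2 + z + 4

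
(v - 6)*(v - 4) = v^2 - 10*v + 24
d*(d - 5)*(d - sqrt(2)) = d^3 - 5*d^2 - sqrt(2)*d^2 + 5*sqrt(2)*d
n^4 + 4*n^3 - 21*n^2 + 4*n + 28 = (n - 2)^2*(n + 1)*(n + 7)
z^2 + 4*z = z*(z + 4)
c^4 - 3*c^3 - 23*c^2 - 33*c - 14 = (c - 7)*(c + 1)^2*(c + 2)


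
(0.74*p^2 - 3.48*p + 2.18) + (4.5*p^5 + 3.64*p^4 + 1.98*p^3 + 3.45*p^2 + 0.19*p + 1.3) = 4.5*p^5 + 3.64*p^4 + 1.98*p^3 + 4.19*p^2 - 3.29*p + 3.48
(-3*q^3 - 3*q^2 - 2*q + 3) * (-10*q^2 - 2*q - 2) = 30*q^5 + 36*q^4 + 32*q^3 - 20*q^2 - 2*q - 6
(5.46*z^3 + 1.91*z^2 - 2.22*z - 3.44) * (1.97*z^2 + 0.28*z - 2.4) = 10.7562*z^5 + 5.2915*z^4 - 16.9426*z^3 - 11.9824*z^2 + 4.3648*z + 8.256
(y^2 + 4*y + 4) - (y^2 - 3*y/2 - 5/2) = 11*y/2 + 13/2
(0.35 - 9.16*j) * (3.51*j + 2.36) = -32.1516*j^2 - 20.3891*j + 0.826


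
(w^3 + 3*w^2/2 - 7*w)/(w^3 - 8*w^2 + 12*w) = (w + 7/2)/(w - 6)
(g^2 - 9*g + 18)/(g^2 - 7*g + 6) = (g - 3)/(g - 1)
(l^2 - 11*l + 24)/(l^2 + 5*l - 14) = (l^2 - 11*l + 24)/(l^2 + 5*l - 14)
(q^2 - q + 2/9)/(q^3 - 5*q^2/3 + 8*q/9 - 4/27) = 3/(3*q - 2)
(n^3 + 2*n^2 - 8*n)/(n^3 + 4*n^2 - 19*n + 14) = n*(n + 4)/(n^2 + 6*n - 7)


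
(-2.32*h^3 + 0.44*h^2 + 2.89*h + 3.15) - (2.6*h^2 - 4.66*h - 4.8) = -2.32*h^3 - 2.16*h^2 + 7.55*h + 7.95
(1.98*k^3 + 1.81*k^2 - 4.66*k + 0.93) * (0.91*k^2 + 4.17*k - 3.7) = 1.8018*k^5 + 9.9037*k^4 - 4.0189*k^3 - 25.2829*k^2 + 21.1201*k - 3.441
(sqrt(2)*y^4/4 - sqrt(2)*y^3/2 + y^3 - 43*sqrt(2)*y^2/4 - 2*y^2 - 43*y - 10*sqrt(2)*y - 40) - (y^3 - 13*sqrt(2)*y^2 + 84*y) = sqrt(2)*y^4/4 - sqrt(2)*y^3/2 - 2*y^2 + 9*sqrt(2)*y^2/4 - 127*y - 10*sqrt(2)*y - 40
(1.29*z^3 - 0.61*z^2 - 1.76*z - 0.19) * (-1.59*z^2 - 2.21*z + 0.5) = -2.0511*z^5 - 1.881*z^4 + 4.7915*z^3 + 3.8867*z^2 - 0.4601*z - 0.095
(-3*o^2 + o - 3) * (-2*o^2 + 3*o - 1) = 6*o^4 - 11*o^3 + 12*o^2 - 10*o + 3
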